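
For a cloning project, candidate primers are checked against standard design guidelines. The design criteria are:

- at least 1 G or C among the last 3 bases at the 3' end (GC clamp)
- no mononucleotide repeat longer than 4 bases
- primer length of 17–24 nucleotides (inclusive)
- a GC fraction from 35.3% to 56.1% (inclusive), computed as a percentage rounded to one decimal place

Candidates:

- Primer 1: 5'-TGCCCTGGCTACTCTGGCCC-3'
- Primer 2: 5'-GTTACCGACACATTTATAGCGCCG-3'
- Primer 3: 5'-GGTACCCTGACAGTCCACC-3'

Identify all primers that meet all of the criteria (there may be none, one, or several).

Primer 1 (20 nt, A=1 T=5 G=5 C=9): 3' end CCC has 3 G/C ✓; longest run = 3 ✓; length 20 ✓; GC 14/20 = 70.0%, outside 35.3–56.1% ✗ — fails.
Primer 2 (24 nt, A=6 T=6 G=5 C=7): 3' end CCG has 3 G/C ✓; longest run = 3 ✓; length 24 ✓; GC 12/24 = 50.0% ✓ — passes.
Primer 3 (19 nt, A=4 T=3 G=4 C=8): 3' end ACC has 2 G/C ✓; longest run = 3 ✓; length 19 ✓; GC 12/19 = 63.2%, outside 35.3–56.1% ✗ — fails.

Primer 2 only.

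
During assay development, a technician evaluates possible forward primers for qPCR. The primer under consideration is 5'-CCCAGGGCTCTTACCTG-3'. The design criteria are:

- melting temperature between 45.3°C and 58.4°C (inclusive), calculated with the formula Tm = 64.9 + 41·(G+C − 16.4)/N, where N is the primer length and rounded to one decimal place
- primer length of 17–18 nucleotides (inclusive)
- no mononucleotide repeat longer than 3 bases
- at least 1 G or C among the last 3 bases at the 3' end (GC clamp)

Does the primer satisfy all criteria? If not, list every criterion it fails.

Base counts: A=2, T=4, G=4, C=7 (length 17).
Tm: Tm = 64.9 + 41·(11 − 16.4)/17 = 51.9°C ✓
length: length 17 ✓
homopolymer run: longest run = 3 ✓
GC clamp: 3' end CTG has 2 G/C ✓

Meets all criteria.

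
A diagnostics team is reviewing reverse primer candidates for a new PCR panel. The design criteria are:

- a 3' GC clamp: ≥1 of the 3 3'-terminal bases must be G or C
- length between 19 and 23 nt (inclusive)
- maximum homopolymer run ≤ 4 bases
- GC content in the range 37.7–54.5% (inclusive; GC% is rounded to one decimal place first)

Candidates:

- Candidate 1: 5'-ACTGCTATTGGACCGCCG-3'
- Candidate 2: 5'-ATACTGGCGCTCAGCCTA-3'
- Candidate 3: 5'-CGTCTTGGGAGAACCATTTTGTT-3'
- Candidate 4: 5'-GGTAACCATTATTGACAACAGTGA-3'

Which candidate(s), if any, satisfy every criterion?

Candidate 3 only.

Candidate 1 (18 nt, A=3 T=4 G=5 C=6): 3' end CCG has 3 G/C ✓; length 18, outside 19–23 ✗; longest run = 2 ✓; GC 11/18 = 61.1%, outside 37.7–54.5% ✗ — fails.
Candidate 2 (18 nt, A=4 T=4 G=4 C=6): 3' end CTA has 1 G/C ✓; length 18, outside 19–23 ✗; longest run = 2 ✓; GC 10/18 = 55.6%, outside 37.7–54.5% ✗ — fails.
Candidate 3 (23 nt, A=4 T=9 G=6 C=4): 3' end GTT has 1 G/C ✓; length 23 ✓; longest run = 4 ✓; GC 10/23 = 43.5% ✓ — passes.
Candidate 4 (24 nt, A=9 T=6 G=5 C=4): 3' end TGA has 1 G/C ✓; length 24, outside 19–23 ✗; longest run = 2 ✓; GC 9/24 = 37.5%, outside 37.7–54.5% ✗ — fails.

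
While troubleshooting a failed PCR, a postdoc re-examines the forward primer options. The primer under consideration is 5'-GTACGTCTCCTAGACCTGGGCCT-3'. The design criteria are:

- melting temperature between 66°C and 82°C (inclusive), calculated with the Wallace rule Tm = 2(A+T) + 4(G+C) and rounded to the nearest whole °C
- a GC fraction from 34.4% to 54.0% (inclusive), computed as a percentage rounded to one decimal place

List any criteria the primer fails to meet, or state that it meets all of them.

Fails: GC content.

Base counts: A=3, T=6, G=6, C=8 (length 23).
Tm: Tm = 2·9 + 4·14 = 74°C ✓
GC content: GC 14/23 = 60.9%, outside 34.4–54.0% ✗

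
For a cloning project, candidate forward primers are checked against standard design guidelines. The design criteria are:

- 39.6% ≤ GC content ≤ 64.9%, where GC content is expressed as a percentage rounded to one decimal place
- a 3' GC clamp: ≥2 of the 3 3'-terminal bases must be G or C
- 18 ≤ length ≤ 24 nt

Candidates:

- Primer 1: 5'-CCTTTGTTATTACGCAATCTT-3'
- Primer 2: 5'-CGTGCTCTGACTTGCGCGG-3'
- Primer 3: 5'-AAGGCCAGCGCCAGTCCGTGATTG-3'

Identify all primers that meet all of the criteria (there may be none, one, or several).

None of the candidates satisfy all criteria.

Primer 1 (21 nt, A=4 T=10 G=2 C=5): GC 7/21 = 33.3%, outside 39.6–64.9% ✗; 3' end CTT has 1 G/C, need ≥2 ✗; length 21 ✓ — fails.
Primer 2 (19 nt, A=1 T=5 G=7 C=6): GC 13/19 = 68.4%, outside 39.6–64.9% ✗; 3' end CGG has 3 G/C ✓; length 19 ✓ — fails.
Primer 3 (24 nt, A=5 T=4 G=8 C=7): GC 15/24 = 62.5% ✓; 3' end TTG has 1 G/C, need ≥2 ✗; length 24 ✓ — fails.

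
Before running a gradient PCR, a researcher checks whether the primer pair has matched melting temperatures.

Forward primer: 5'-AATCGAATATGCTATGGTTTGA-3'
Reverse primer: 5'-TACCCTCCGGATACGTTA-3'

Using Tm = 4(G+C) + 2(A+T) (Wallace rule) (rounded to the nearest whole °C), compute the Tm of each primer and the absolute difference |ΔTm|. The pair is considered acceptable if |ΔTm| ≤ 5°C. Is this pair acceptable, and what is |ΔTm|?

|ΔTm| = 4°C; the pair is acceptable.

Forward: A=7 T=8 G=5 C=2 → Tm = 2·15 + 4·7 = 58°C.
Reverse: A=4 T=5 G=3 C=6 → Tm = 2·9 + 4·9 = 54°C.
|ΔTm| = |58 − 54| = 4°C, ≤ 5°C.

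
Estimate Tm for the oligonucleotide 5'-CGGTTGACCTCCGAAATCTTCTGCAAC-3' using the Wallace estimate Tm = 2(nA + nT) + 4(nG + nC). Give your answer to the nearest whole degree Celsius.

82°C

Base counts: A=6, T=7, G=5, C=9 (length 27).
Tm = 2·(6+7) + 4·(5+9) = 2·13 + 4·14 = 26 + 56 = 82°C.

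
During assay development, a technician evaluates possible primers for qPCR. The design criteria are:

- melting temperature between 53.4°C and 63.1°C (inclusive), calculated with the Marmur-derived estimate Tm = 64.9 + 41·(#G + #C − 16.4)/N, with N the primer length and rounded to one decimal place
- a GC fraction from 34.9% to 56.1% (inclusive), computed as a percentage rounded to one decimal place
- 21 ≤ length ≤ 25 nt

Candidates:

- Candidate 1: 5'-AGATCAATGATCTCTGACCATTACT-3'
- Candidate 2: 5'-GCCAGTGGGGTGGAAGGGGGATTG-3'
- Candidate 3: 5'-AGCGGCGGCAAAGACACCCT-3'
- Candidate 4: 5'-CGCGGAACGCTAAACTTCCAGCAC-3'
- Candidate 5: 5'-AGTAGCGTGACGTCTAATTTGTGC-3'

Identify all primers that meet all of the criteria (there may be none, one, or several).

Candidate 1 (25 nt, A=8 T=8 G=3 C=6): Tm = 64.9 + 41·(9 − 16.4)/25 = 52.8°C, outside 53.4–63.1°C ✗; GC 9/25 = 36.0% ✓; length 25 ✓ — fails.
Candidate 2 (24 nt, A=4 T=4 G=14 C=2): Tm = 64.9 + 41·(16 − 16.4)/24 = 64.2°C, outside 53.4–63.1°C ✗; GC 16/24 = 66.7%, outside 34.9–56.1% ✗; length 24 ✓ — fails.
Candidate 3 (20 nt, A=6 T=1 G=6 C=7): Tm = 64.9 + 41·(13 − 16.4)/20 = 57.9°C ✓; GC 13/20 = 65.0%, outside 34.9–56.1% ✗; length 20, outside 21–25 ✗ — fails.
Candidate 4 (24 nt, A=7 T=3 G=5 C=9): Tm = 64.9 + 41·(14 − 16.4)/24 = 60.8°C ✓; GC 14/24 = 58.3%, outside 34.9–56.1% ✗; length 24 ✓ — fails.
Candidate 5 (24 nt, A=5 T=8 G=7 C=4): Tm = 64.9 + 41·(11 − 16.4)/24 = 55.7°C ✓; GC 11/24 = 45.8% ✓; length 24 ✓ — passes.

Candidate 5 only.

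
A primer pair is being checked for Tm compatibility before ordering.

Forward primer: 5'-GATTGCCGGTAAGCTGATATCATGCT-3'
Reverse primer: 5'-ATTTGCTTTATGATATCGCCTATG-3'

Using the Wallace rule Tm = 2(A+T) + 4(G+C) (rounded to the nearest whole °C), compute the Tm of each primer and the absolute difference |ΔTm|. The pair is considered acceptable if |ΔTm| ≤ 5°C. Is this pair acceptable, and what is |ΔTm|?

|ΔTm| = 12°C; the pair is not acceptable.

Forward: A=6 T=8 G=7 C=5 → Tm = 2·14 + 4·12 = 76°C.
Reverse: A=5 T=11 G=4 C=4 → Tm = 2·16 + 4·8 = 64°C.
|ΔTm| = |76 − 64| = 12°C, > 5°C.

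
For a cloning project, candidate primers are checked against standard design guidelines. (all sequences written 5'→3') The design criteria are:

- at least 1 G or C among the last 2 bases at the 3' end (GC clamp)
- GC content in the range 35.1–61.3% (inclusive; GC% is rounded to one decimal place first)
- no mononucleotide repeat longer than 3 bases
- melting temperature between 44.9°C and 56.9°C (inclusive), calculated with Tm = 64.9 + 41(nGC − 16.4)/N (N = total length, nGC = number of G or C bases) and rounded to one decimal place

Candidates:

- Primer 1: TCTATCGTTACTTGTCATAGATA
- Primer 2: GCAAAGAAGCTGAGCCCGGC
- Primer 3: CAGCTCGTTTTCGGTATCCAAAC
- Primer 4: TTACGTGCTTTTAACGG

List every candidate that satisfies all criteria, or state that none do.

None of the candidates satisfy all criteria.

Primer 1 (23 nt, A=6 T=10 G=3 C=4): 3' end TA has 0 G/C, need ≥1 ✗; GC 7/23 = 30.4%, outside 35.1–61.3% ✗; longest run = 2 ✓; Tm = 64.9 + 41·(7 − 16.4)/23 = 48.1°C ✓ — fails.
Primer 2 (20 nt, A=6 T=1 G=7 C=6): 3' end GC has 2 G/C ✓; GC 13/20 = 65.0%, outside 35.1–61.3% ✗; longest run = 3 ✓; Tm = 64.9 + 41·(13 − 16.4)/20 = 57.9°C, outside 44.9–56.9°C ✗ — fails.
Primer 3 (23 nt, A=5 T=7 G=4 C=7): 3' end AC has 1 G/C ✓; GC 11/23 = 47.8% ✓; longest run = 4, exceeds 3 ✗; Tm = 64.9 + 41·(11 − 16.4)/23 = 55.3°C ✓ — fails.
Primer 4 (17 nt, A=3 T=7 G=4 C=3): 3' end GG has 2 G/C ✓; GC 7/17 = 41.2% ✓; longest run = 4, exceeds 3 ✗; Tm = 64.9 + 41·(7 − 16.4)/17 = 42.2°C, outside 44.9–56.9°C ✗ — fails.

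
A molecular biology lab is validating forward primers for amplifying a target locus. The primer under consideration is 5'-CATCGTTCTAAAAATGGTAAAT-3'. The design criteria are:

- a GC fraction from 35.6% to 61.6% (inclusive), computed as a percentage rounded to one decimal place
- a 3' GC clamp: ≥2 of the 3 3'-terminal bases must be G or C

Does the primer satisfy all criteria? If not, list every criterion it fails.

Base counts: A=9, T=7, G=3, C=3 (length 22).
GC content: GC 6/22 = 27.3%, outside 35.6–61.6% ✗
GC clamp: 3' end AAT has 0 G/C, need ≥2 ✗

Fails: GC content, GC clamp.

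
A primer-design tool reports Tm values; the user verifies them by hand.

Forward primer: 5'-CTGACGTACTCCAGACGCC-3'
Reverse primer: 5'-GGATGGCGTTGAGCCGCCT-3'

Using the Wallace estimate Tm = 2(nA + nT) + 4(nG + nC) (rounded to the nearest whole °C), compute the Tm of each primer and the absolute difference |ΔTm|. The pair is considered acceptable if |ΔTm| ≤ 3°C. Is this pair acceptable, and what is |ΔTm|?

|ΔTm| = 2°C; the pair is acceptable.

Forward: A=4 T=3 G=4 C=8 → Tm = 2·7 + 4·12 = 62°C.
Reverse: A=2 T=4 G=8 C=5 → Tm = 2·6 + 4·13 = 64°C.
|ΔTm| = |62 − 64| = 2°C, ≤ 3°C.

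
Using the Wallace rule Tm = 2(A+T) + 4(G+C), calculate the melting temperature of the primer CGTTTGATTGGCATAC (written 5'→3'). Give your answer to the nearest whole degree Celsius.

46°C

Base counts: A=3, T=6, G=4, C=3 (length 16).
Tm = 2·(3+6) + 4·(4+3) = 2·9 + 4·7 = 18 + 28 = 46°C.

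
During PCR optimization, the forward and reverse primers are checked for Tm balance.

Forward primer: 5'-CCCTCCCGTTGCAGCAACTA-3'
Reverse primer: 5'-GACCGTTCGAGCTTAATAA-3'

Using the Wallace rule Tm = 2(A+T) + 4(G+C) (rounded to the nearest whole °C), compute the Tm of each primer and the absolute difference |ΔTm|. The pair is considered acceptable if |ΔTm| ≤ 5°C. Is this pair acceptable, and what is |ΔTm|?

Forward: A=4 T=4 G=3 C=9 → Tm = 2·8 + 4·12 = 64°C.
Reverse: A=6 T=5 G=4 C=4 → Tm = 2·11 + 4·8 = 54°C.
|ΔTm| = |64 − 54| = 10°C, > 5°C.

|ΔTm| = 10°C; the pair is not acceptable.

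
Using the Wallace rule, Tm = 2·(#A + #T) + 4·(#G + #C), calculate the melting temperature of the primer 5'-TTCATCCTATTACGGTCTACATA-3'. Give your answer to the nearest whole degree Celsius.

62°C

Base counts: A=6, T=9, G=2, C=6 (length 23).
Tm = 2·(6+9) + 4·(2+6) = 2·15 + 4·8 = 30 + 32 = 62°C.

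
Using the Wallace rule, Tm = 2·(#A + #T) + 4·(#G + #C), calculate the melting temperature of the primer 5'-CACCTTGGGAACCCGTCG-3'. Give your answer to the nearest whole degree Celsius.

Base counts: A=3, T=3, G=5, C=7 (length 18).
Tm = 2·(3+3) + 4·(5+7) = 2·6 + 4·12 = 12 + 48 = 60°C.

60°C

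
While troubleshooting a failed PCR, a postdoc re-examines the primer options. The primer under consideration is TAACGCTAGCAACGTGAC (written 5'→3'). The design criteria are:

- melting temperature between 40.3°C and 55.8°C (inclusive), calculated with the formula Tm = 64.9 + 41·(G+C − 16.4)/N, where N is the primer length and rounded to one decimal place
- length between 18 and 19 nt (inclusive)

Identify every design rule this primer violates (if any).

Base counts: A=6, T=3, G=4, C=5 (length 18).
Tm: Tm = 64.9 + 41·(9 − 16.4)/18 = 48.0°C ✓
length: length 18 ✓

Meets all criteria.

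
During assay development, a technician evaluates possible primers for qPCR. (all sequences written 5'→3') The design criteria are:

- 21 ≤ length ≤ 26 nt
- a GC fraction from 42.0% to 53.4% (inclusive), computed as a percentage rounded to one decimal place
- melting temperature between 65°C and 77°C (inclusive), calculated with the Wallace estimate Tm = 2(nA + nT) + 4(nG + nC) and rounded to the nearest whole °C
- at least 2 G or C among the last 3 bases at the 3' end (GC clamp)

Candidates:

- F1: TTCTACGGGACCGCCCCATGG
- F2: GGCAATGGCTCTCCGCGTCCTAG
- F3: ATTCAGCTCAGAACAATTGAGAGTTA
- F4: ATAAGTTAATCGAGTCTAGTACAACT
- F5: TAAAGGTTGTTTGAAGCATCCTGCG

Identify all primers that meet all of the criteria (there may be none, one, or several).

F1 (21 nt, A=3 T=4 G=6 C=8): length 21 ✓; GC 14/21 = 66.7%, outside 42.0–53.4% ✗; Tm = 2·7 + 4·14 = 70°C ✓; 3' end TGG has 2 G/C ✓ — fails.
F2 (23 nt, A=3 T=5 G=7 C=8): length 23 ✓; GC 15/23 = 65.2%, outside 42.0–53.4% ✗; Tm = 2·8 + 4·15 = 76°C ✓; 3' end TAG has 1 G/C, need ≥2 ✗ — fails.
F3 (26 nt, A=10 T=7 G=5 C=4): length 26 ✓; GC 9/26 = 34.6%, outside 42.0–53.4% ✗; Tm = 2·17 + 4·9 = 70°C ✓; 3' end TTA has 0 G/C, need ≥2 ✗ — fails.
F4 (26 nt, A=10 T=8 G=4 C=4): length 26 ✓; GC 8/26 = 30.8%, outside 42.0–53.4% ✗; Tm = 2·18 + 4·8 = 68°C ✓; 3' end ACT has 1 G/C, need ≥2 ✗ — fails.
F5 (25 nt, A=6 T=8 G=7 C=4): length 25 ✓; GC 11/25 = 44.0% ✓; Tm = 2·14 + 4·11 = 72°C ✓; 3' end GCG has 3 G/C ✓ — passes.

F5 only.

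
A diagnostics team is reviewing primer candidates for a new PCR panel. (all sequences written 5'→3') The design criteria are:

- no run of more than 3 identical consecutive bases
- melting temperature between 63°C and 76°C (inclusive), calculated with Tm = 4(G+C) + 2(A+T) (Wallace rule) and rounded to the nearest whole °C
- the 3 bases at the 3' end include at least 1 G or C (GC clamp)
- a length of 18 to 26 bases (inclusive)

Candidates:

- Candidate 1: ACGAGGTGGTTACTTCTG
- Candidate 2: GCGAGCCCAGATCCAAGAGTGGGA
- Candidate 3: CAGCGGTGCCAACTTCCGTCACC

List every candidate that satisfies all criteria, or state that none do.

Candidate 1 (18 nt, A=3 T=6 G=6 C=3): longest run = 2 ✓; Tm = 2·9 + 4·9 = 54°C, outside 63–76°C ✗; 3' end CTG has 2 G/C ✓; length 18 ✓ — fails.
Candidate 2 (24 nt, A=7 T=2 G=9 C=6): longest run = 3 ✓; Tm = 2·9 + 4·15 = 78°C, outside 63–76°C ✗; 3' end GGA has 2 G/C ✓; length 24 ✓ — fails.
Candidate 3 (23 nt, A=4 T=4 G=5 C=10): longest run = 2 ✓; Tm = 2·8 + 4·15 = 76°C ✓; 3' end ACC has 2 G/C ✓; length 23 ✓ — passes.

Candidate 3 only.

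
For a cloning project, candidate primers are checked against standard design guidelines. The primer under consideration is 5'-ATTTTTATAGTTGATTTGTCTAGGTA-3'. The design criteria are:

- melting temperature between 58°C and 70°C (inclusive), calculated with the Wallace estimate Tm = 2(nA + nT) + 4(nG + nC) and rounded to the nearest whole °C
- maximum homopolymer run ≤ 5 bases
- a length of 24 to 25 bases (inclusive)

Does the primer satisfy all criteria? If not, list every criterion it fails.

Base counts: A=6, T=14, G=5, C=1 (length 26).
Tm: Tm = 2·20 + 4·6 = 64°C ✓
homopolymer run: longest run = 5 ✓
length: length 26, outside 24–25 ✗

Fails: length.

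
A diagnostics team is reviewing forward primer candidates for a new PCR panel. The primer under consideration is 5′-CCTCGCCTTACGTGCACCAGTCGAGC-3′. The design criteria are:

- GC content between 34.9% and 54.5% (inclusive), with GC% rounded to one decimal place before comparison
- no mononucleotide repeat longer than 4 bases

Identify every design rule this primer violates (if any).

Fails: GC content.

Base counts: A=4, T=5, G=6, C=11 (length 26).
GC content: GC 17/26 = 65.4%, outside 34.9–54.5% ✗
homopolymer run: longest run = 2 ✓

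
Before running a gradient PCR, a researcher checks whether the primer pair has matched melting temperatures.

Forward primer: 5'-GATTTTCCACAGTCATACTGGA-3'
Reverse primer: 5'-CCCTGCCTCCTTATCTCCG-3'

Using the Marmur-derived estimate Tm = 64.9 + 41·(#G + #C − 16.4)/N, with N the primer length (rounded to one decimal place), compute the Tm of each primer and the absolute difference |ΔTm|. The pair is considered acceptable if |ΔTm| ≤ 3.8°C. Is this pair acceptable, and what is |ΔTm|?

Forward: G+C = 9, N = 22 → Tm = 64.9 + 41·(9 − 16.4)/22 = 51.1°C.
Reverse: G+C = 12, N = 19 → Tm = 64.9 + 41·(12 − 16.4)/19 = 55.4°C.
|ΔTm| = |51.1 − 55.4| = 4.3°C, > 3.8°C.

|ΔTm| = 4.3°C; the pair is not acceptable.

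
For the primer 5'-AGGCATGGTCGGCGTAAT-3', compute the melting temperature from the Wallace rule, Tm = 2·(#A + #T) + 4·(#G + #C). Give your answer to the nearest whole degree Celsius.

Base counts: A=4, T=4, G=7, C=3 (length 18).
Tm = 2·(4+4) + 4·(7+3) = 2·8 + 4·10 = 16 + 40 = 56°C.

56°C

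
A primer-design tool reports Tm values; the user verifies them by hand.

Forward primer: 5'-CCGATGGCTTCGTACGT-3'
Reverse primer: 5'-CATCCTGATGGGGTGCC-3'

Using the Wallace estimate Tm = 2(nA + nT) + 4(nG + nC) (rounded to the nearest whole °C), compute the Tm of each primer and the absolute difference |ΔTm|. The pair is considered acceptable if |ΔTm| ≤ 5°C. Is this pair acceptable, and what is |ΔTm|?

|ΔTm| = 2°C; the pair is acceptable.

Forward: A=2 T=5 G=5 C=5 → Tm = 2·7 + 4·10 = 54°C.
Reverse: A=2 T=4 G=6 C=5 → Tm = 2·6 + 4·11 = 56°C.
|ΔTm| = |54 − 56| = 2°C, ≤ 5°C.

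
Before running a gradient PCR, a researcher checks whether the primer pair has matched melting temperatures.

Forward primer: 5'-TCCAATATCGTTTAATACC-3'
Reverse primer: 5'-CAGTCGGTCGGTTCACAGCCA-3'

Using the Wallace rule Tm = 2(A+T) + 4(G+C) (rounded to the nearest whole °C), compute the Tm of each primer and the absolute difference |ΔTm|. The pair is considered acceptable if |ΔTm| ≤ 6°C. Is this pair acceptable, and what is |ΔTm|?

|ΔTm| = 18°C; the pair is not acceptable.

Forward: A=6 T=7 G=1 C=5 → Tm = 2·13 + 4·6 = 50°C.
Reverse: A=4 T=4 G=6 C=7 → Tm = 2·8 + 4·13 = 68°C.
|ΔTm| = |50 − 68| = 18°C, > 6°C.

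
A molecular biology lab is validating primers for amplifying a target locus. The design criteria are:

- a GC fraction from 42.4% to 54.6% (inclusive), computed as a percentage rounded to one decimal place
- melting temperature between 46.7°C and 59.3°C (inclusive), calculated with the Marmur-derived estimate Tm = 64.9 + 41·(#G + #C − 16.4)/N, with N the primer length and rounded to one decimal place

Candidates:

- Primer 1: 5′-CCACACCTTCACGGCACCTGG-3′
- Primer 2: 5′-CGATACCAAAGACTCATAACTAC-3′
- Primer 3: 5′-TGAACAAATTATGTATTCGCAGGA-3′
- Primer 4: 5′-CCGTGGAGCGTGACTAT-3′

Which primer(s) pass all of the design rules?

Primer 1 (21 nt, A=4 T=3 G=4 C=10): GC 14/21 = 66.7%, outside 42.4–54.6% ✗; Tm = 64.9 + 41·(14 − 16.4)/21 = 60.2°C, outside 46.7–59.3°C ✗ — fails.
Primer 2 (23 nt, A=10 T=4 G=2 C=7): GC 9/23 = 39.1%, outside 42.4–54.6% ✗; Tm = 64.9 + 41·(9 − 16.4)/23 = 51.7°C ✓ — fails.
Primer 3 (24 nt, A=9 T=7 G=5 C=3): GC 8/24 = 33.3%, outside 42.4–54.6% ✗; Tm = 64.9 + 41·(8 − 16.4)/24 = 50.6°C ✓ — fails.
Primer 4 (17 nt, A=3 T=4 G=6 C=4): GC 10/17 = 58.8%, outside 42.4–54.6% ✗; Tm = 64.9 + 41·(10 − 16.4)/17 = 49.5°C ✓ — fails.

None of the candidates satisfy all criteria.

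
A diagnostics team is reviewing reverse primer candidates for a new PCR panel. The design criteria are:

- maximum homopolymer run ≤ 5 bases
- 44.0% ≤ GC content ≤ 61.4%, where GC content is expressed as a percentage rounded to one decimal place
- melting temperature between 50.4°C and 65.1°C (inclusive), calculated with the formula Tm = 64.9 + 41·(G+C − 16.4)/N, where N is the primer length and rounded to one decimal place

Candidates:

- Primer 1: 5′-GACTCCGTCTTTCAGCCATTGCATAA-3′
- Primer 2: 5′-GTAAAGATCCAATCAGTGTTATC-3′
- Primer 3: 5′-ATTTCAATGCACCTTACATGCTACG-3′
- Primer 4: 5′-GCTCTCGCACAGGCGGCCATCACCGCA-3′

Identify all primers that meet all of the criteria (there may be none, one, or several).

Primer 1 (26 nt, A=6 T=8 G=4 C=8): longest run = 3 ✓; GC 12/26 = 46.2% ✓; Tm = 64.9 + 41·(12 − 16.4)/26 = 58.0°C ✓ — passes.
Primer 2 (23 nt, A=8 T=7 G=4 C=4): longest run = 3 ✓; GC 8/23 = 34.8%, outside 44.0–61.4% ✗; Tm = 64.9 + 41·(8 − 16.4)/23 = 49.9°C, outside 50.4–65.1°C ✗ — fails.
Primer 3 (25 nt, A=7 T=8 G=3 C=7): longest run = 3 ✓; GC 10/25 = 40.0%, outside 44.0–61.4% ✗; Tm = 64.9 + 41·(10 − 16.4)/25 = 54.4°C ✓ — fails.
Primer 4 (27 nt, A=5 T=3 G=7 C=12): longest run = 2 ✓; GC 19/27 = 70.4%, outside 44.0–61.4% ✗; Tm = 64.9 + 41·(19 − 16.4)/27 = 68.8°C, outside 50.4–65.1°C ✗ — fails.

Primer 1 only.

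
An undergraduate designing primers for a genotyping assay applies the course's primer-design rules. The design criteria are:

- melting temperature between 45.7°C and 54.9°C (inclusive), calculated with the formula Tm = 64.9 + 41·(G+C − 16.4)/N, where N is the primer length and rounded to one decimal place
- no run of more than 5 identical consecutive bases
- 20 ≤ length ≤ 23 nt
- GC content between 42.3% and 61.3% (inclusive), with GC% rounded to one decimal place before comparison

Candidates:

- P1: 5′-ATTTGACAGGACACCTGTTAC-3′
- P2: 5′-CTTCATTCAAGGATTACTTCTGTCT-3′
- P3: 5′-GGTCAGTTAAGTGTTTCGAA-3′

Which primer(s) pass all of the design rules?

P1 (21 nt, A=6 T=6 G=4 C=5): Tm = 64.9 + 41·(9 − 16.4)/21 = 50.5°C ✓; longest run = 3 ✓; length 21 ✓; GC 9/21 = 42.9% ✓ — passes.
P2 (25 nt, A=5 T=11 G=3 C=6): Tm = 64.9 + 41·(9 − 16.4)/25 = 52.8°C ✓; longest run = 2 ✓; length 25, outside 20–23 ✗; GC 9/25 = 36.0%, outside 42.3–61.3% ✗ — fails.
P3 (20 nt, A=5 T=7 G=6 C=2): Tm = 64.9 + 41·(8 − 16.4)/20 = 47.7°C ✓; longest run = 3 ✓; length 20 ✓; GC 8/20 = 40.0%, outside 42.3–61.3% ✗ — fails.

P1 only.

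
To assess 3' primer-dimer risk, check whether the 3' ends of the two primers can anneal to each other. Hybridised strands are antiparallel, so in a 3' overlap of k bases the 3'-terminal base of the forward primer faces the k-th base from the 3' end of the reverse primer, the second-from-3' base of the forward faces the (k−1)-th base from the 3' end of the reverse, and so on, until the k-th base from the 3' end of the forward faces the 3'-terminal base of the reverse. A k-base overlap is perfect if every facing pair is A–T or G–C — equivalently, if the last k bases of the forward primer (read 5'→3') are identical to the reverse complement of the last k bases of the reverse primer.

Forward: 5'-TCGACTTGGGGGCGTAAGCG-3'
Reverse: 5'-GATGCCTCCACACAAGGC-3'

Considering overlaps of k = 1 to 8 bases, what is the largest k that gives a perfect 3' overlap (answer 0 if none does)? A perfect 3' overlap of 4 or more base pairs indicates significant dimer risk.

Last 8 bases (5'→3') — forward …CGTAAGCG, reverse …CACAAGGC.
Reverse complement of the reverse primer's last 8 bases: GCCTTGTG; its first k bases are the reverse complement of the reverse primer's last k bases, so a perfect k-base overlap needs the forward primer's last k bases to equal them.
Comparing (forward last k vs required): k=1: G vs G ✓; k=2: CG vs GC ✗; k=3: GCG vs GCC ✗; k=4: AGCG vs GCCT ✗; k=5: AAGCG vs GCCTT ✗; k=6: TAAGCG vs GCCTTG ✗; k=7: GTAAGCG vs GCCTTGT ✗; k=8: CGTAAGCG vs GCCTTGTG ✗.
Only k = 1 is perfect, so the longest perfect 3' overlap is 1.

Longest perfect overlap: 1 complementary base pair; below the dimer-risk threshold (threshold 4).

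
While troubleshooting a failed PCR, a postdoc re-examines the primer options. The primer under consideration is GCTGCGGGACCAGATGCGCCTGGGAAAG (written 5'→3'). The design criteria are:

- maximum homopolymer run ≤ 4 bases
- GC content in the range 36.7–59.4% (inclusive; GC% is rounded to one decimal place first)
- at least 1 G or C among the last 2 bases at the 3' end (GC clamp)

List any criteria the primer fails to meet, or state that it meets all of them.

Fails: GC content.

Base counts: A=6, T=3, G=12, C=7 (length 28).
homopolymer run: longest run = 3 ✓
GC content: GC 19/28 = 67.9%, outside 36.7–59.4% ✗
GC clamp: 3' end AG has 1 G/C ✓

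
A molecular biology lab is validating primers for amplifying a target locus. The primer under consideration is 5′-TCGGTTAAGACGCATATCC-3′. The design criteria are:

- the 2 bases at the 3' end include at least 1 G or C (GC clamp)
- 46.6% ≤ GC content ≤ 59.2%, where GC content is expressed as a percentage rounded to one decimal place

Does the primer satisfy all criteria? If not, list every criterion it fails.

Base counts: A=5, T=5, G=4, C=5 (length 19).
GC clamp: 3' end CC has 2 G/C ✓
GC content: GC 9/19 = 47.4% ✓

Meets all criteria.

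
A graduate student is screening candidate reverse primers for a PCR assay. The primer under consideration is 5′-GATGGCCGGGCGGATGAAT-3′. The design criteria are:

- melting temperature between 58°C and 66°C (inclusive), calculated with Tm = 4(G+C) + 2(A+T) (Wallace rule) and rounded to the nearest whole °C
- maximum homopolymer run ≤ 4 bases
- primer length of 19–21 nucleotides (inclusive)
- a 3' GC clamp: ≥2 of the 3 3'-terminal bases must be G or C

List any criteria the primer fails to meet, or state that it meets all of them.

Fails: GC clamp.

Base counts: A=4, T=3, G=9, C=3 (length 19).
Tm: Tm = 2·7 + 4·12 = 62°C ✓
homopolymer run: longest run = 3 ✓
length: length 19 ✓
GC clamp: 3' end AAT has 0 G/C, need ≥2 ✗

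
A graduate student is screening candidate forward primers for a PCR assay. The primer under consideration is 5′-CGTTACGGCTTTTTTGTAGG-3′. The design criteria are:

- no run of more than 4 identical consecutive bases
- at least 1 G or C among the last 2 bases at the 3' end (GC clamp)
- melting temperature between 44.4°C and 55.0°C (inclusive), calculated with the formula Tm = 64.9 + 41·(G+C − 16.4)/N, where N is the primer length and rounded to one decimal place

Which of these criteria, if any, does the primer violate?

Base counts: A=2, T=9, G=6, C=3 (length 20).
homopolymer run: longest run = 6, exceeds 4 ✗
GC clamp: 3' end GG has 2 G/C ✓
Tm: Tm = 64.9 + 41·(9 − 16.4)/20 = 49.7°C ✓

Fails: homopolymer run.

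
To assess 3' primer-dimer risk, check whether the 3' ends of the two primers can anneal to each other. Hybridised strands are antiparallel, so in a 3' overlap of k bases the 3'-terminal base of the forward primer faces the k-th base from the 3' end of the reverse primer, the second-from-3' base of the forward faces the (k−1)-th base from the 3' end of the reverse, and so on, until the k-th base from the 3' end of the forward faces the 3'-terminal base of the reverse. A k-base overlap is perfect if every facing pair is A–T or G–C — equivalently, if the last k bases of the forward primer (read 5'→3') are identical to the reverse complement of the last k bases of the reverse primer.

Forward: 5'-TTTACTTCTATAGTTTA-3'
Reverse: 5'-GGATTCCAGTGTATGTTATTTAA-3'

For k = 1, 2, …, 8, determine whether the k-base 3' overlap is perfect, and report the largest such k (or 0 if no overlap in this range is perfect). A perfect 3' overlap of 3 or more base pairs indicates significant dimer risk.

Longest perfect overlap: 3 complementary base pairs; significant dimer risk (threshold 3).

Last 8 bases (5'→3') — forward …ATAGTTTA, reverse …TTATTTAA.
Reverse complement of the reverse primer's last 8 bases: TTAAATAA; its first k bases are the reverse complement of the reverse primer's last k bases, so a perfect k-base overlap needs the forward primer's last k bases to equal them.
Comparing (forward last k vs required): k=1: A vs T ✗; k=2: TA vs TT ✗; k=3: TTA vs TTA ✓; k=4: TTTA vs TTAA ✗; k=5: GTTTA vs TTAAA ✗; k=6: AGTTTA vs TTAAAT ✗; k=7: TAGTTTA vs TTAAATA ✗; k=8: ATAGTTTA vs TTAAATAA ✗.
Only k = 3 is perfect, so the longest perfect 3' overlap is 3.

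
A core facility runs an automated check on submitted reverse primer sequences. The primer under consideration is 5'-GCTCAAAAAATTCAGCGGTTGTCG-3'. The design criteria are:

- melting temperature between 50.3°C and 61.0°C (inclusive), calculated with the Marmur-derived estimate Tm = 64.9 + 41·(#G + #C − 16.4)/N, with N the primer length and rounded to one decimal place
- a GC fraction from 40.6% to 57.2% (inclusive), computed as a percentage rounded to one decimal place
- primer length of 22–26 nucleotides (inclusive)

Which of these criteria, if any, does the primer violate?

Meets all criteria.

Base counts: A=7, T=6, G=6, C=5 (length 24).
Tm: Tm = 64.9 + 41·(11 − 16.4)/24 = 55.7°C ✓
GC content: GC 11/24 = 45.8% ✓
length: length 24 ✓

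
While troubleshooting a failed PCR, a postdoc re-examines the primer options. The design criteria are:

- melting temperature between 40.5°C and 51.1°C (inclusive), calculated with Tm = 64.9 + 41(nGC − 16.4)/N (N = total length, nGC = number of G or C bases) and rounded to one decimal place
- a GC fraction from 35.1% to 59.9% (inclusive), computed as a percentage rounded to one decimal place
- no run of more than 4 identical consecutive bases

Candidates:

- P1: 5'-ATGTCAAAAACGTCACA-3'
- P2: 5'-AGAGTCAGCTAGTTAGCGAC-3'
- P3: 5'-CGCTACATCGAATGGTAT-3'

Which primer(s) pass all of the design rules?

P3 only.

P1 (17 nt, A=8 T=3 G=2 C=4): Tm = 64.9 + 41·(6 − 16.4)/17 = 39.8°C, outside 40.5–51.1°C ✗; GC 6/17 = 35.3% ✓; longest run = 5, exceeds 4 ✗ — fails.
P2 (20 nt, A=6 T=4 G=6 C=4): Tm = 64.9 + 41·(10 − 16.4)/20 = 51.8°C, outside 40.5–51.1°C ✗; GC 10/20 = 50.0% ✓; longest run = 2 ✓ — fails.
P3 (18 nt, A=5 T=5 G=4 C=4): Tm = 64.9 + 41·(8 − 16.4)/18 = 45.8°C ✓; GC 8/18 = 44.4% ✓; longest run = 2 ✓ — passes.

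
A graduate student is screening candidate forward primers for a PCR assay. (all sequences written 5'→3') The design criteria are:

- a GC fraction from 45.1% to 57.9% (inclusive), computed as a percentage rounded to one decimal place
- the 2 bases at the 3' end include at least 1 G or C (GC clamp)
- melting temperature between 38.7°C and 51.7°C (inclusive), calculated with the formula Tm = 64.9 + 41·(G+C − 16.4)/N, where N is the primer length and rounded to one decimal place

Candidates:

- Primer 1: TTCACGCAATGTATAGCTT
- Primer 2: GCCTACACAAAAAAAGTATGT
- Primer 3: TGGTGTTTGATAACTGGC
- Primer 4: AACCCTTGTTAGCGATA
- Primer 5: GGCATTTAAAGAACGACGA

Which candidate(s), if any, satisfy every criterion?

None of the candidates satisfy all criteria.

Primer 1 (19 nt, A=5 T=7 G=3 C=4): GC 7/19 = 36.8%, outside 45.1–57.9% ✗; 3' end TT has 0 G/C, need ≥1 ✗; Tm = 64.9 + 41·(7 − 16.4)/19 = 44.6°C ✓ — fails.
Primer 2 (21 nt, A=10 T=4 G=3 C=4): GC 7/21 = 33.3%, outside 45.1–57.9% ✗; 3' end GT has 1 G/C ✓; Tm = 64.9 + 41·(7 − 16.4)/21 = 46.5°C ✓ — fails.
Primer 3 (18 nt, A=3 T=7 G=6 C=2): GC 8/18 = 44.4%, outside 45.1–57.9% ✗; 3' end GC has 2 G/C ✓; Tm = 64.9 + 41·(8 − 16.4)/18 = 45.8°C ✓ — fails.
Primer 4 (17 nt, A=5 T=5 G=3 C=4): GC 7/17 = 41.2%, outside 45.1–57.9% ✗; 3' end TA has 0 G/C, need ≥1 ✗; Tm = 64.9 + 41·(7 − 16.4)/17 = 42.2°C ✓ — fails.
Primer 5 (19 nt, A=8 T=3 G=5 C=3): GC 8/19 = 42.1%, outside 45.1–57.9% ✗; 3' end GA has 1 G/C ✓; Tm = 64.9 + 41·(8 − 16.4)/19 = 46.8°C ✓ — fails.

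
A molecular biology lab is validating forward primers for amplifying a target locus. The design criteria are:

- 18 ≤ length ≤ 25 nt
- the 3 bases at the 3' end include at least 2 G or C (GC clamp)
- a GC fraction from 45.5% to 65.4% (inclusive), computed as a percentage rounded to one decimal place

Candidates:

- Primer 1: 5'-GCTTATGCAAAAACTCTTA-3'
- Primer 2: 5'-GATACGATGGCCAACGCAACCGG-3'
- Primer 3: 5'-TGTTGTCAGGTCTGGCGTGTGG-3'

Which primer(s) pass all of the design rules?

Primer 2 and Primer 3.

Primer 1 (19 nt, A=7 T=6 G=2 C=4): length 19 ✓; 3' end TTA has 0 G/C, need ≥2 ✗; GC 6/19 = 31.6%, outside 45.5–65.4% ✗ — fails.
Primer 2 (23 nt, A=7 T=2 G=7 C=7): length 23 ✓; 3' end CGG has 3 G/C ✓; GC 14/23 = 60.9% ✓ — passes.
Primer 3 (22 nt, A=1 T=8 G=10 C=3): length 22 ✓; 3' end TGG has 2 G/C ✓; GC 13/22 = 59.1% ✓ — passes.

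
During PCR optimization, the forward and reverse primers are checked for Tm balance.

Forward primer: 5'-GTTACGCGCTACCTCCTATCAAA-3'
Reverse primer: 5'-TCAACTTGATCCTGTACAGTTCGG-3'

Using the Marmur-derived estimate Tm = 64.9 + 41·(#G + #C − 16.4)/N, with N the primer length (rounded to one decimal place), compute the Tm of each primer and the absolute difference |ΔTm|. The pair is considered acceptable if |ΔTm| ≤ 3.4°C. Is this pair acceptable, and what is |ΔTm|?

|ΔTm| = 0.4°C; the pair is acceptable.

Forward: G+C = 11, N = 23 → Tm = 64.9 + 41·(11 − 16.4)/23 = 55.3°C.
Reverse: G+C = 11, N = 24 → Tm = 64.9 + 41·(11 − 16.4)/24 = 55.7°C.
|ΔTm| = |55.3 − 55.7| = 0.4°C, ≤ 3.4°C.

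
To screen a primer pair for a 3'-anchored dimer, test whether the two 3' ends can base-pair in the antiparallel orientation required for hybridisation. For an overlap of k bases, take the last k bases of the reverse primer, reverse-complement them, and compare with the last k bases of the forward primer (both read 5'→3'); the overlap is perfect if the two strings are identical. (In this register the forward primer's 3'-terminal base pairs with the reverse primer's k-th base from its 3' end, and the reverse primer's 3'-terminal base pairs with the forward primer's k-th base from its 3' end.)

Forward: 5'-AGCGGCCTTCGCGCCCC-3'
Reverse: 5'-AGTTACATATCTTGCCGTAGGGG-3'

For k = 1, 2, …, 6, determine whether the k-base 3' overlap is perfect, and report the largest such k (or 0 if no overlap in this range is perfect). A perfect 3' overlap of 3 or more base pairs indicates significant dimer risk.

Last 6 bases (5'→3') — forward …CGCCCC, reverse …TAGGGG.
Reverse complement of the reverse primer's last 6 bases: CCCCTA; its first k bases are the reverse complement of the reverse primer's last k bases, so a perfect k-base overlap needs the forward primer's last k bases to equal them.
Comparing (forward last k vs required): k=1: C vs C ✓; k=2: CC vs CC ✓; k=3: CCC vs CCC ✓; k=4: CCCC vs CCCC ✓; k=5: GCCCC vs CCCCT ✗; k=6: CGCCCC vs CCCCTA ✗.
Perfect overlaps at k = 1, 2, 3, 4; the largest is 4.

Longest perfect overlap: 4 complementary base pairs; significant dimer risk (threshold 3).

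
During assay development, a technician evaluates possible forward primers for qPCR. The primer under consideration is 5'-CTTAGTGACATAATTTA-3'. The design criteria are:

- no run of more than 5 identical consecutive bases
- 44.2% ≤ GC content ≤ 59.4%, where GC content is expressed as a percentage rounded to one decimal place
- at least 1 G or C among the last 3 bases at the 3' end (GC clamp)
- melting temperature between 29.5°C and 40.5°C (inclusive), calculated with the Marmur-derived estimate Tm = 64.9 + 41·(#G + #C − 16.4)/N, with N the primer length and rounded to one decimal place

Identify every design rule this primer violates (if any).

Fails: GC content, GC clamp.

Base counts: A=6, T=7, G=2, C=2 (length 17).
homopolymer run: longest run = 3 ✓
GC content: GC 4/17 = 23.5%, outside 44.2–59.4% ✗
GC clamp: 3' end TTA has 0 G/C, need ≥1 ✗
Tm: Tm = 64.9 + 41·(4 − 16.4)/17 = 35.0°C ✓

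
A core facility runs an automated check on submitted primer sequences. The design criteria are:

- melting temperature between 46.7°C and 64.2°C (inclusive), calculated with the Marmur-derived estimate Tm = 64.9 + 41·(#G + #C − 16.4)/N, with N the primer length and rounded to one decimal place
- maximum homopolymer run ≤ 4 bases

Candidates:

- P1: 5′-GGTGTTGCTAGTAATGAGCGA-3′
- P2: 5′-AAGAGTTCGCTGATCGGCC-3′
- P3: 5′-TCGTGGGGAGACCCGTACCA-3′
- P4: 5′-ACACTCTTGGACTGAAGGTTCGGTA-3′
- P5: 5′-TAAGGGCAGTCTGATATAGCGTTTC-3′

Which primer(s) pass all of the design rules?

P1, P2, P3, P4 and P5.

P1 (21 nt, A=5 T=6 G=8 C=2): Tm = 64.9 + 41·(10 − 16.4)/21 = 52.4°C ✓; longest run = 2 ✓ — passes.
P2 (19 nt, A=4 T=4 G=6 C=5): Tm = 64.9 + 41·(11 − 16.4)/19 = 53.2°C ✓; longest run = 2 ✓ — passes.
P3 (20 nt, A=4 T=3 G=7 C=6): Tm = 64.9 + 41·(13 − 16.4)/20 = 57.9°C ✓; longest run = 4 ✓ — passes.
P4 (25 nt, A=6 T=7 G=7 C=5): Tm = 64.9 + 41·(12 − 16.4)/25 = 57.7°C ✓; longest run = 2 ✓ — passes.
P5 (25 nt, A=6 T=8 G=7 C=4): Tm = 64.9 + 41·(11 − 16.4)/25 = 56.0°C ✓; longest run = 3 ✓ — passes.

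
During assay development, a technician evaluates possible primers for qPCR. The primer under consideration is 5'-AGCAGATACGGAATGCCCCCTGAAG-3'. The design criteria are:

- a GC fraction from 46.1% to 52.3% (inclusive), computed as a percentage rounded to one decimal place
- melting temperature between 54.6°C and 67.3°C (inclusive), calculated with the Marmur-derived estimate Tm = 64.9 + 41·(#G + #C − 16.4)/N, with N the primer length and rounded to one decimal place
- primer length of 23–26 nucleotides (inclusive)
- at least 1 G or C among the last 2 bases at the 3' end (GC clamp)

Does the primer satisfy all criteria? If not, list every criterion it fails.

Base counts: A=8, T=3, G=7, C=7 (length 25).
GC content: GC 14/25 = 56.0%, outside 46.1–52.3% ✗
Tm: Tm = 64.9 + 41·(14 − 16.4)/25 = 61.0°C ✓
length: length 25 ✓
GC clamp: 3' end AG has 1 G/C ✓

Fails: GC content.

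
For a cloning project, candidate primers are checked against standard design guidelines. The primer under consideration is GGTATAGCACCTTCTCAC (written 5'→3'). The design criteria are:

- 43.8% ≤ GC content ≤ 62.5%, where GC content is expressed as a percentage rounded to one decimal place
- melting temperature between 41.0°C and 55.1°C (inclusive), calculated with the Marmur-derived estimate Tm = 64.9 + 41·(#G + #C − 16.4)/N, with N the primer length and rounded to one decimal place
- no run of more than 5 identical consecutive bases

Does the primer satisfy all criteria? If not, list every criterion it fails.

Base counts: A=4, T=5, G=3, C=6 (length 18).
GC content: GC 9/18 = 50.0% ✓
Tm: Tm = 64.9 + 41·(9 − 16.4)/18 = 48.0°C ✓
homopolymer run: longest run = 2 ✓

Meets all criteria.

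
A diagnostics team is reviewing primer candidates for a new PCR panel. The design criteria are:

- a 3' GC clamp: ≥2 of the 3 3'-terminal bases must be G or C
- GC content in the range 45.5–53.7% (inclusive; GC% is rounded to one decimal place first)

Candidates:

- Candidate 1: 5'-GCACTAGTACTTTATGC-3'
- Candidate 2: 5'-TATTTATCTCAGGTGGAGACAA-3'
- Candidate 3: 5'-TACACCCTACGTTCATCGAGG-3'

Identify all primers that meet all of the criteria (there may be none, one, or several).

Candidate 3 only.

Candidate 1 (17 nt, A=4 T=6 G=3 C=4): 3' end TGC has 2 G/C ✓; GC 7/17 = 41.2%, outside 45.5–53.7% ✗ — fails.
Candidate 2 (22 nt, A=7 T=7 G=5 C=3): 3' end CAA has 1 G/C, need ≥2 ✗; GC 8/22 = 36.4%, outside 45.5–53.7% ✗ — fails.
Candidate 3 (21 nt, A=5 T=5 G=4 C=7): 3' end AGG has 2 G/C ✓; GC 11/21 = 52.4% ✓ — passes.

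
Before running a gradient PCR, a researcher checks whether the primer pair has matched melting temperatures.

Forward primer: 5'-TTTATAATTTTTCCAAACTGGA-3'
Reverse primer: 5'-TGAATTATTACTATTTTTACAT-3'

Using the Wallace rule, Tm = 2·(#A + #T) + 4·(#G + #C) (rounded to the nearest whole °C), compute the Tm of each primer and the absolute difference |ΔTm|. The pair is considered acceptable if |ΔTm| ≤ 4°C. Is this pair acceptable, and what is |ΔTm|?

Forward: A=7 T=10 G=2 C=3 → Tm = 2·17 + 4·5 = 54°C.
Reverse: A=7 T=12 G=1 C=2 → Tm = 2·19 + 4·3 = 50°C.
|ΔTm| = |54 − 50| = 4°C, ≤ 4°C.

|ΔTm| = 4°C; the pair is acceptable.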